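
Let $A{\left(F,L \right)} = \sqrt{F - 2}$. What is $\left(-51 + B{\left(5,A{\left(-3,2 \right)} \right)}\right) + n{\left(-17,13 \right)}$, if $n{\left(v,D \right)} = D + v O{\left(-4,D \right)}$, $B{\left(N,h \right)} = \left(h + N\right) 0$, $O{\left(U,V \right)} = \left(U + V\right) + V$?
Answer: $-412$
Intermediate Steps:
$A{\left(F,L \right)} = \sqrt{-2 + F}$
$O{\left(U,V \right)} = U + 2 V$
$B{\left(N,h \right)} = 0$ ($B{\left(N,h \right)} = \left(N + h\right) 0 = 0$)
$n{\left(v,D \right)} = D + v \left(-4 + 2 D\right)$
$\left(-51 + B{\left(5,A{\left(-3,2 \right)} \right)}\right) + n{\left(-17,13 \right)} = \left(-51 + 0\right) + \left(13 + 2 \left(-17\right) \left(-2 + 13\right)\right) = -51 + \left(13 + 2 \left(-17\right) 11\right) = -51 + \left(13 - 374\right) = -51 - 361 = -412$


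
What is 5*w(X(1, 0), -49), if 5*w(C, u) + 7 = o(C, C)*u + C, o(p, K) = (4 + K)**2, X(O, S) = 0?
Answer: -791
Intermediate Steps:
w(C, u) = -7/5 + C/5 + u*(4 + C)**2/5 (w(C, u) = -7/5 + ((4 + C)**2*u + C)/5 = -7/5 + (u*(4 + C)**2 + C)/5 = -7/5 + (C + u*(4 + C)**2)/5 = -7/5 + (C/5 + u*(4 + C)**2/5) = -7/5 + C/5 + u*(4 + C)**2/5)
5*w(X(1, 0), -49) = 5*(-7/5 + (1/5)*0 + (1/5)*(-49)*(4 + 0)**2) = 5*(-7/5 + 0 + (1/5)*(-49)*4**2) = 5*(-7/5 + 0 + (1/5)*(-49)*16) = 5*(-7/5 + 0 - 784/5) = 5*(-791/5) = -791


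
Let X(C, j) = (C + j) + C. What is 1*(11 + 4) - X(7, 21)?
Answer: -20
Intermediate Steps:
X(C, j) = j + 2*C
1*(11 + 4) - X(7, 21) = 1*(11 + 4) - (21 + 2*7) = 1*15 - (21 + 14) = 15 - 1*35 = 15 - 35 = -20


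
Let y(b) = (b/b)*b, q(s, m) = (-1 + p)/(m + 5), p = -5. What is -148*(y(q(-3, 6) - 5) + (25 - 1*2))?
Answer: -28416/11 ≈ -2583.3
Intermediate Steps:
q(s, m) = -6/(5 + m) (q(s, m) = (-1 - 5)/(m + 5) = -6/(5 + m))
y(b) = b (y(b) = 1*b = b)
-148*(y(q(-3, 6) - 5) + (25 - 1*2)) = -148*((-6/(5 + 6) - 5) + (25 - 1*2)) = -148*((-6/11 - 5) + (25 - 2)) = -148*((-6*1/11 - 5) + 23) = -148*((-6/11 - 5) + 23) = -148*(-61/11 + 23) = -148*192/11 = -28416/11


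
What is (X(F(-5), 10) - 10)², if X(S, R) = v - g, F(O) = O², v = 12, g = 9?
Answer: 49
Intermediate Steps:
X(S, R) = 3 (X(S, R) = 12 - 1*9 = 12 - 9 = 3)
(X(F(-5), 10) - 10)² = (3 - 10)² = (-7)² = 49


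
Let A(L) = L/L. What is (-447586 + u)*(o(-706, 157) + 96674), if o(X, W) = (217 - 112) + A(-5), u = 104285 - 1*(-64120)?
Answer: -27019137180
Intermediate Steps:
A(L) = 1
u = 168405 (u = 104285 + 64120 = 168405)
o(X, W) = 106 (o(X, W) = (217 - 112) + 1 = 105 + 1 = 106)
(-447586 + u)*(o(-706, 157) + 96674) = (-447586 + 168405)*(106 + 96674) = -279181*96780 = -27019137180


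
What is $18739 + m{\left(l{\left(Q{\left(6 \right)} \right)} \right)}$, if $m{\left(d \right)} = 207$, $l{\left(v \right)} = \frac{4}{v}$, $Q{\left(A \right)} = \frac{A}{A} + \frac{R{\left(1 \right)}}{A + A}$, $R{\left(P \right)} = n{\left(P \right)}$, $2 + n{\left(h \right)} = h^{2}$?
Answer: $18946$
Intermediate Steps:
$n{\left(h \right)} = -2 + h^{2}$
$R{\left(P \right)} = -2 + P^{2}$
$Q{\left(A \right)} = 1 - \frac{1}{2 A}$ ($Q{\left(A \right)} = \frac{A}{A} + \frac{-2 + 1^{2}}{A + A} = 1 + \frac{-2 + 1}{2 A} = 1 - \frac{1}{2 A}$)
$18739 + m{\left(l{\left(Q{\left(6 \right)} \right)} \right)} = 18739 + 207 = 18946$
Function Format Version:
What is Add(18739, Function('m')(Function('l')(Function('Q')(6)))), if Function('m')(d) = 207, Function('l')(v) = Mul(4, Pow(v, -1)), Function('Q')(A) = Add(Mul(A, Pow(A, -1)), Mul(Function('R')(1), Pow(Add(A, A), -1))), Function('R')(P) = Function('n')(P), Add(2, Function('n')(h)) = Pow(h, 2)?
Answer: 18946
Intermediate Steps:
Function('n')(h) = Add(-2, Pow(h, 2))
Function('R')(P) = Add(-2, Pow(P, 2))
Function('Q')(A) = Add(1, Mul(Rational(-1, 2), Pow(A, -1))) (Function('Q')(A) = Add(Mul(A, Pow(A, -1)), Mul(Add(-2, Pow(1, 2)), Pow(Add(A, A), -1))) = Add(1, Mul(Add(-2, 1), Pow(Mul(2, A), -1))) = Add(1, Mul(-1, Mul(Rational(1, 2), Pow(A, -1)))) = Add(1, Mul(Rational(-1, 2), Pow(A, -1))))
Add(18739, Function('m')(Function('l')(Function('Q')(6)))) = Add(18739, 207) = 18946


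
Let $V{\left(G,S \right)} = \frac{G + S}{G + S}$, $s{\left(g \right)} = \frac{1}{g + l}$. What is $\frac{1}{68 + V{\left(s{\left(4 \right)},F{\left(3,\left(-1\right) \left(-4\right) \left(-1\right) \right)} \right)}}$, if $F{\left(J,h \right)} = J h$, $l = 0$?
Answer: $\frac{1}{69} \approx 0.014493$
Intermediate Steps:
$s{\left(g \right)} = \frac{1}{g}$ ($s{\left(g \right)} = \frac{1}{g + 0} = \frac{1}{g}$)
$V{\left(G,S \right)} = 1$
$\frac{1}{68 + V{\left(s{\left(4 \right)},F{\left(3,\left(-1\right) \left(-4\right) \left(-1\right) \right)} \right)}} = \frac{1}{68 + 1} = \frac{1}{69}$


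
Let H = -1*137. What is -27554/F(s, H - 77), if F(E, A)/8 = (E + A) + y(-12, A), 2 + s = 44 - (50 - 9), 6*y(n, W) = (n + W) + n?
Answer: 41331/3032 ≈ 13.632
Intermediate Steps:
y(n, W) = n/3 + W/6 (y(n, W) = ((n + W) + n)/6 = ((W + n) + n)/6 = (W + 2*n)/6 = n/3 + W/6)
H = -137
s = 1 (s = -2 + (44 - (50 - 9)) = -2 + (44 - 1*41) = -2 + (44 - 41) = -2 + 3 = 1)
F(E, A) = -32 + 8*E + 28*A/3 (F(E, A) = 8*((E + A) + ((⅓)*(-12) + A/6)) = 8*((A + E) + (-4 + A/6)) = 8*(-4 + E + 7*A/6) = -32 + 8*E + 28*A/3)
-27554/F(s, H - 77) = -27554/(-32 + 8*1 + 28*(-137 - 77)/3) = -27554/(-32 + 8 + (28/3)*(-214)) = -27554/(-32 + 8 - 5992/3) = -27554/(-6064/3) = -27554*(-3/6064) = 41331/3032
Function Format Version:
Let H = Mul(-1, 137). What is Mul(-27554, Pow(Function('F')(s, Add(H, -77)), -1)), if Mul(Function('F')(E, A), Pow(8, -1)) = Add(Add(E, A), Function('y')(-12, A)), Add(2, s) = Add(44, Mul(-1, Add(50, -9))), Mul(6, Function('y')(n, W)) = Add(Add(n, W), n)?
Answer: Rational(41331, 3032) ≈ 13.632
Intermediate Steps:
Function('y')(n, W) = Add(Mul(Rational(1, 3), n), Mul(Rational(1, 6), W)) (Function('y')(n, W) = Mul(Rational(1, 6), Add(Add(n, W), n)) = Mul(Rational(1, 6), Add(Add(W, n), n)) = Mul(Rational(1, 6), Add(W, Mul(2, n))) = Add(Mul(Rational(1, 3), n), Mul(Rational(1, 6), W)))
H = -137
s = 1 (s = Add(-2, Add(44, Mul(-1, Add(50, -9)))) = Add(-2, Add(44, Mul(-1, 41))) = Add(-2, Add(44, -41)) = Add(-2, 3) = 1)
Function('F')(E, A) = Add(-32, Mul(8, E), Mul(Rational(28, 3), A)) (Function('F')(E, A) = Mul(8, Add(Add(E, A), Add(Mul(Rational(1, 3), -12), Mul(Rational(1, 6), A)))) = Mul(8, Add(Add(A, E), Add(-4, Mul(Rational(1, 6), A)))) = Mul(8, Add(-4, E, Mul(Rational(7, 6), A))) = Add(-32, Mul(8, E), Mul(Rational(28, 3), A)))
Mul(-27554, Pow(Function('F')(s, Add(H, -77)), -1)) = Mul(-27554, Pow(Add(-32, Mul(8, 1), Mul(Rational(28, 3), Add(-137, -77))), -1)) = Mul(-27554, Pow(Add(-32, 8, Mul(Rational(28, 3), -214)), -1)) = Mul(-27554, Pow(Add(-32, 8, Rational(-5992, 3)), -1)) = Mul(-27554, Pow(Rational(-6064, 3), -1)) = Mul(-27554, Rational(-3, 6064)) = Rational(41331, 3032)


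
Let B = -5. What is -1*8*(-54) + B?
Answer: 427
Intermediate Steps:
-1*8*(-54) + B = -1*8*(-54) - 5 = -8*(-54) - 5 = 432 - 5 = 427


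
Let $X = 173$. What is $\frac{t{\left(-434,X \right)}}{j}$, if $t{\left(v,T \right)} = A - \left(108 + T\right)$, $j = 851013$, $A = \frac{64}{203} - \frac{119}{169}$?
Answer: $- \frac{9653608}{29195702991} \approx -0.00033065$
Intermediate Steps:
$A = - \frac{13341}{34307}$ ($A = 64 \cdot \frac{1}{203} - \frac{119}{169} = \frac{64}{203} - \frac{119}{169} = - \frac{13341}{34307} \approx -0.38887$)
$t{\left(v,T \right)} = - \frac{3718497}{34307} - T$ ($t{\left(v,T \right)} = - \frac{13341}{34307} - \left(108 + T\right) = - \frac{3718497}{34307} - T$)
$\frac{t{\left(-434,X \right)}}{j} = \frac{- \frac{3718497}{34307} - 173}{851013} = \left(- \frac{3718497}{34307} - 173\right) \frac{1}{851013} = \left(- \frac{9653608}{34307}\right) \frac{1}{851013} = - \frac{9653608}{29195702991}$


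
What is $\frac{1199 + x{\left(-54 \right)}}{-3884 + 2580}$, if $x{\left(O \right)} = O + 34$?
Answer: $- \frac{1179}{1304} \approx -0.90414$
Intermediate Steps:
$x{\left(O \right)} = 34 + O$
$\frac{1199 + x{\left(-54 \right)}}{-3884 + 2580} = \frac{1199 + \left(34 - 54\right)}{-3884 + 2580} = \frac{1199 - 20}{-1304} = 1179 \left(- \frac{1}{1304}\right) = - \frac{1179}{1304}$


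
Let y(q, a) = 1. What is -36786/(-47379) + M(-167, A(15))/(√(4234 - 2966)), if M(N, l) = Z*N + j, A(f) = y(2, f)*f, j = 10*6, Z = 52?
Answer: 12262/15793 - 4312*√317/317 ≈ -241.41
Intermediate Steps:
j = 60
A(f) = f (A(f) = 1*f = f)
M(N, l) = 60 + 52*N (M(N, l) = 52*N + 60 = 60 + 52*N)
-36786/(-47379) + M(-167, A(15))/(√(4234 - 2966)) = -36786/(-47379) + (60 + 52*(-167))/(√(4234 - 2966)) = -36786*(-1/47379) + (60 - 8684)/(√1268) = 12262/15793 - 8624*√317/634 = 12262/15793 - 4312*√317/317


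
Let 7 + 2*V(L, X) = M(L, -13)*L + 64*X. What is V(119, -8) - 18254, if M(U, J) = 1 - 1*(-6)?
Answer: -18097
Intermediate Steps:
M(U, J) = 7 (M(U, J) = 1 + 6 = 7)
V(L, X) = -7/2 + 32*X + 7*L/2 (V(L, X) = -7/2 + (7*L + 64*X)/2 = -7/2 + (32*X + 7*L/2) = -7/2 + 32*X + 7*L/2)
V(119, -8) - 18254 = (-7/2 + 32*(-8) + (7/2)*119) - 18254 = (-7/2 - 256 + 833/2) - 18254 = 157 - 18254 = -18097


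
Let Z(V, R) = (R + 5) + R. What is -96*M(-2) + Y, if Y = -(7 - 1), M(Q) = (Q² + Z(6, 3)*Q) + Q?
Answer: 1914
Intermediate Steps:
Z(V, R) = 5 + 2*R (Z(V, R) = (5 + R) + R = 5 + 2*R)
M(Q) = Q² + 12*Q (M(Q) = (Q² + (5 + 2*3)*Q) + Q = (Q² + (5 + 6)*Q) + Q = (Q² + 11*Q) + Q = Q² + 12*Q)
Y = -6 (Y = -1*6 = -6)
-96*M(-2) + Y = -(-192)*(12 - 2) - 6 = -(-192)*10 - 6 = -96*(-20) - 6 = 1920 - 6 = 1914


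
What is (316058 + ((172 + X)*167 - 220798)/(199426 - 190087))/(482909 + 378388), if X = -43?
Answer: 2951466407/8043652683 ≈ 0.36693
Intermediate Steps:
(316058 + ((172 + X)*167 - 220798)/(199426 - 190087))/(482909 + 378388) = (316058 + ((172 - 43)*167 - 220798)/(199426 - 190087))/(482909 + 378388) = (316058 + (129*167 - 220798)/9339)/861297 = (316058 + (21543 - 220798)*(1/9339))*(1/861297) = (316058 - 199255*1/9339)*(1/861297) = (316058 - 199255/9339)*(1/861297) = (2951466407/9339)*(1/861297) = 2951466407/8043652683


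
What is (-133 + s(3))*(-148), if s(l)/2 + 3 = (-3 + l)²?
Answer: 20572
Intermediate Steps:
s(l) = -6 + 2*(-3 + l)²
(-133 + s(3))*(-148) = (-133 + (-6 + 2*(-3 + 3)²))*(-148) = (-133 + (-6 + 2*0²))*(-148) = (-133 + (-6 + 2*0))*(-148) = (-133 + (-6 + 0))*(-148) = (-133 - 6)*(-148) = -139*(-148) = 20572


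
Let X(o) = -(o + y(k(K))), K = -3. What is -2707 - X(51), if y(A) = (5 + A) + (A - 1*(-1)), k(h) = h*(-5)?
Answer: -2620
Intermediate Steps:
k(h) = -5*h
y(A) = 6 + 2*A (y(A) = (5 + A) + (A + 1) = (5 + A) + (1 + A) = 6 + 2*A)
X(o) = -36 - o (X(o) = -(o + (6 + 2*(-5*(-3)))) = -(o + (6 + 2*15)) = -(o + (6 + 30)) = -(o + 36) = -(36 + o) = -36 - o)
-2707 - X(51) = -2707 - (-36 - 1*51) = -2707 - (-36 - 51) = -2707 - 1*(-87) = -2707 + 87 = -2620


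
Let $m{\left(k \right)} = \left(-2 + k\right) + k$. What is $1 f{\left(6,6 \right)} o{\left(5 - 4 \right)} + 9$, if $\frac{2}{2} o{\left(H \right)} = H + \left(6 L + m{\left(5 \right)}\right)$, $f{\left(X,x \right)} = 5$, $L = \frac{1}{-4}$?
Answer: $\frac{93}{2} \approx 46.5$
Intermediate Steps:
$L = - \frac{1}{4} \approx -0.25$
$m{\left(k \right)} = -2 + 2 k$
$o{\left(H \right)} = \frac{13}{2} + H$ ($o{\left(H \right)} = H + \left(6 \left(- \frac{1}{4}\right) + \left(-2 + 2 \cdot 5\right)\right) = H + \left(- \frac{3}{2} + \left(-2 + 10\right)\right) = H + \left(- \frac{3}{2} + 8\right) = H + \frac{13}{2} = \frac{13}{2} + H$)
$1 f{\left(6,6 \right)} o{\left(5 - 4 \right)} + 9 = 1 \cdot 5 \left(\frac{13}{2} + \left(5 - 4\right)\right) + 9 = 5 \left(\frac{13}{2} + 1\right) + 9 = 5 \cdot \frac{15}{2} + 9 = \frac{75}{2} + 9 = \frac{93}{2}$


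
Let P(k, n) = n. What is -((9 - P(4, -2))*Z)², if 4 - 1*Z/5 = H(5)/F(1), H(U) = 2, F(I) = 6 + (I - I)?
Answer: -366025/9 ≈ -40669.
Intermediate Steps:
F(I) = 6 (F(I) = 6 + 0 = 6)
Z = 55/3 (Z = 20 - 10/6 = 20 - 5*⅓ = 20 - 5/3 = 55/3 ≈ 18.333)
-((9 - P(4, -2))*Z)² = -((9 - 1*(-2))*(55/3))² = -((9 + 2)*(55/3))² = -(11*(55/3))² = -(605/3)² = -1*366025/9 = -366025/9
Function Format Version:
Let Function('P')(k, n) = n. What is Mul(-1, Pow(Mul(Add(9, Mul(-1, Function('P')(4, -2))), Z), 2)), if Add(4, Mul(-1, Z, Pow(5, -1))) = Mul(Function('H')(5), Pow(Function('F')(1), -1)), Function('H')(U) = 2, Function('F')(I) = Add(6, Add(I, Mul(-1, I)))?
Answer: Rational(-366025, 9) ≈ -40669.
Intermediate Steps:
Function('F')(I) = 6 (Function('F')(I) = Add(6, 0) = 6)
Z = Rational(55, 3) (Z = Add(20, Mul(-5, Mul(2, Pow(6, -1)))) = Add(20, Mul(-5, Mul(2, Rational(1, 6)))) = Add(20, Mul(-5, Rational(1, 3))) = Add(20, Rational(-5, 3)) = Rational(55, 3) ≈ 18.333)
Mul(-1, Pow(Mul(Add(9, Mul(-1, Function('P')(4, -2))), Z), 2)) = Mul(-1, Pow(Mul(Add(9, Mul(-1, -2)), Rational(55, 3)), 2)) = Mul(-1, Pow(Mul(Add(9, 2), Rational(55, 3)), 2)) = Mul(-1, Pow(Mul(11, Rational(55, 3)), 2)) = Mul(-1, Pow(Rational(605, 3), 2)) = Mul(-1, Rational(366025, 9)) = Rational(-366025, 9)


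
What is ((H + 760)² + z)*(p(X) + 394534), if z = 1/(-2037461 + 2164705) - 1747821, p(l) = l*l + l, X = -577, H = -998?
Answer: -78210071917781841/63622 ≈ -1.2293e+12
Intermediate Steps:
p(l) = l + l² (p(l) = l² + l = l + l²)
z = -222399735323/127244 (z = 1/127244 - 1747821 = -222399735323/127244 ≈ -1.7478e+6)
((H + 760)² + z)*(p(X) + 394534) = ((-998 + 760)² - 222399735323/127244)*(-577*(1 - 577) + 394534) = ((-238)² - 222399735323/127244)*(-577*(-576) + 394534) = (56644 - 222399735323/127244)*(332352 + 394534) = -215192126187/127244*726886 = -78210071917781841/63622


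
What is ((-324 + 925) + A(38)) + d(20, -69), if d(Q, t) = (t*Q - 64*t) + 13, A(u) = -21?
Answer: 3629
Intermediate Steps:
d(Q, t) = 13 - 64*t + Q*t (d(Q, t) = (Q*t - 64*t) + 13 = (-64*t + Q*t) + 13 = 13 - 64*t + Q*t)
((-324 + 925) + A(38)) + d(20, -69) = ((-324 + 925) - 21) + (13 - 64*(-69) + 20*(-69)) = (601 - 21) + (13 + 4416 - 1380) = 580 + 3049 = 3629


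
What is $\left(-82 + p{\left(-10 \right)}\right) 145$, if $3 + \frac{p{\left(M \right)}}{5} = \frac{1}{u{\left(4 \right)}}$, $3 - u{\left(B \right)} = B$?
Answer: $-14790$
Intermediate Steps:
$u{\left(B \right)} = 3 - B$
$p{\left(M \right)} = -20$ ($p{\left(M \right)} = -15 + \frac{5}{3 - 4} = -15 + \frac{5}{-1} = -15 + 5 \left(-1\right) = -15 - 5 = -20$)
$\left(-82 + p{\left(-10 \right)}\right) 145 = \left(-82 - 20\right) 145 = \left(-102\right) 145 = -14790$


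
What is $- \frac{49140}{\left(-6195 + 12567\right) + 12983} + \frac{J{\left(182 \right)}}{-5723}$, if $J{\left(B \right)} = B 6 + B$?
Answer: $- \frac{8739614}{3164819} \approx -2.7615$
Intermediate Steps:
$J{\left(B \right)} = 7 B$ ($J{\left(B \right)} = 6 B + B = 7 B$)
$- \frac{49140}{\left(-6195 + 12567\right) + 12983} + \frac{J{\left(182 \right)}}{-5723} = - \frac{49140}{\left(-6195 + 12567\right) + 12983} + \frac{7 \cdot 182}{-5723} = - \frac{49140}{6372 + 12983} + 1274 \left(- \frac{1}{5723}\right) = - \frac{49140}{19355} - \frac{1274}{5723} = \left(-49140\right) \frac{1}{19355} - \frac{1274}{5723} = - \frac{1404}{553} - \frac{1274}{5723} = - \frac{8739614}{3164819}$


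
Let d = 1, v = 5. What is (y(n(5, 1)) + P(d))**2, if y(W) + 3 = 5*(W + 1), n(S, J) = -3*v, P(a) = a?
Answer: 5184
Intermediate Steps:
n(S, J) = -15 (n(S, J) = -3*5 = -15)
y(W) = 2 + 5*W (y(W) = -3 + 5*(W + 1) = -3 + 5*(1 + W) = -3 + (5 + 5*W) = 2 + 5*W)
(y(n(5, 1)) + P(d))**2 = ((2 + 5*(-15)) + 1)**2 = ((2 - 75) + 1)**2 = (-73 + 1)**2 = (-72)**2 = 5184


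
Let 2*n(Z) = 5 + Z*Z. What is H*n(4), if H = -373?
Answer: -7833/2 ≈ -3916.5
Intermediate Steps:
n(Z) = 5/2 + Z**2/2 (n(Z) = (5 + Z*Z)/2 = (5 + Z**2)/2 = 5/2 + Z**2/2)
H*n(4) = -373*(5/2 + (1/2)*4**2) = -373*(5/2 + (1/2)*16) = -373*(5/2 + 8) = -373*21/2 = -7833/2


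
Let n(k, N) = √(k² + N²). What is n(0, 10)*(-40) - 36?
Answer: -436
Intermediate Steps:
n(k, N) = √(N² + k²)
n(0, 10)*(-40) - 36 = √(10² + 0²)*(-40) - 36 = √(100 + 0)*(-40) - 36 = √100*(-40) - 36 = 10*(-40) - 36 = -400 - 36 = -436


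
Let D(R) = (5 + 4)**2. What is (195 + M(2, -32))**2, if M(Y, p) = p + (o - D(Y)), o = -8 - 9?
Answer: 4225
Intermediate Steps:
D(R) = 81 (D(R) = 9**2 = 81)
o = -17
M(Y, p) = -98 + p (M(Y, p) = p + (-17 - 1*81) = p + (-17 - 81) = p - 98 = -98 + p)
(195 + M(2, -32))**2 = (195 + (-98 - 32))**2 = (195 - 130)**2 = 65**2 = 4225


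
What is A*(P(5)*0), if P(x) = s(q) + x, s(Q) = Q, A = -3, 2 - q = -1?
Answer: 0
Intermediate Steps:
q = 3 (q = 2 - 1*(-1) = 2 + 1 = 3)
P(x) = 3 + x
A*(P(5)*0) = -3*(3 + 5)*0 = -24*0 = -3*0 = 0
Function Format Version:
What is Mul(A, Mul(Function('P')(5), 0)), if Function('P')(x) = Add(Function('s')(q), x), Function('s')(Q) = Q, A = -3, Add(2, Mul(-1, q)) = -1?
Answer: 0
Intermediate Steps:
q = 3 (q = Add(2, Mul(-1, -1)) = Add(2, 1) = 3)
Function('P')(x) = Add(3, x)
Mul(A, Mul(Function('P')(5), 0)) = Mul(-3, Mul(Add(3, 5), 0)) = Mul(-3, Mul(8, 0)) = Mul(-3, 0) = 0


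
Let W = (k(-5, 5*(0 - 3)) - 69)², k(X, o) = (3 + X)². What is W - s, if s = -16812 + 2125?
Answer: 18912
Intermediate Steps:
s = -14687
W = 4225 (W = ((3 - 5)² - 69)² = ((-2)² - 69)² = (4 - 69)² = (-65)² = 4225)
W - s = 4225 - 1*(-14687) = 4225 + 14687 = 18912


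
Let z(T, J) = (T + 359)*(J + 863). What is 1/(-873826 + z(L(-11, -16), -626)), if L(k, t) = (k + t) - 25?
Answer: -1/801067 ≈ -1.2483e-6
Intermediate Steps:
L(k, t) = -25 + k + t
z(T, J) = (359 + T)*(863 + J)
1/(-873826 + z(L(-11, -16), -626)) = 1/(-873826 + (309817 + 359*(-626) + 863*(-25 - 11 - 16) - 626*(-25 - 11 - 16))) = 1/(-873826 + (309817 - 224734 + 863*(-52) - 626*(-52))) = 1/(-873826 + (309817 - 224734 - 44876 + 32552)) = 1/(-873826 + 72759) = 1/(-801067) = -1/801067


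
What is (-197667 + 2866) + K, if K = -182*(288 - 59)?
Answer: -236479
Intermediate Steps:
K = -41678 (K = -182*229 = -41678)
(-197667 + 2866) + K = (-197667 + 2866) - 41678 = -194801 - 41678 = -236479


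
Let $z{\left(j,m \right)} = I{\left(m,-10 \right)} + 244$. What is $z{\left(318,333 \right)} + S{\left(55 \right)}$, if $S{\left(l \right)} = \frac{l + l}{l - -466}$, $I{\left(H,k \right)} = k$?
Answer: $\frac{122024}{521} \approx 234.21$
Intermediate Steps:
$z{\left(j,m \right)} = 234$ ($z{\left(j,m \right)} = -10 + 244 = 234$)
$S{\left(l \right)} = \frac{2 l}{466 + l}$ ($S{\left(l \right)} = \frac{2 l}{l + 466} = \frac{2 l}{466 + l}$)
$z{\left(318,333 \right)} + S{\left(55 \right)} = 234 + 2 \cdot 55 \frac{1}{466 + 55} = 234 + 2 \cdot 55 \cdot \frac{1}{521} = 234 + \frac{110}{521} = \frac{122024}{521}$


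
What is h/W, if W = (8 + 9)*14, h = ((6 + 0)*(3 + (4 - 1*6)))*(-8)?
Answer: -24/119 ≈ -0.20168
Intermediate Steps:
h = -48 (h = (6*(3 + (4 - 6)))*(-8) = (6*(3 - 2))*(-8) = (6*1)*(-8) = 6*(-8) = -48)
W = 238 (W = 17*14 = 238)
h/W = -48/238 = -48*1/238 = -24/119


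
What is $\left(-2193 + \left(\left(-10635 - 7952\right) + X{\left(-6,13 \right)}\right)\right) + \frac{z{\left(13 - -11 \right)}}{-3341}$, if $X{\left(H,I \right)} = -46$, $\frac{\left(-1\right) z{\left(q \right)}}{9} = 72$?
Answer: $- \frac{69579018}{3341} \approx -20826.0$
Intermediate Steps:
$z{\left(q \right)} = -648$ ($z{\left(q \right)} = \left(-9\right) 72 = -648$)
$\left(-2193 + \left(\left(-10635 - 7952\right) + X{\left(-6,13 \right)}\right)\right) + \frac{z{\left(13 - -11 \right)}}{-3341} = \left(-2193 - 18633\right) - \frac{648}{-3341} = \left(-2193 - 18633\right) - - \frac{648}{3341} = \left(-2193 - 18633\right) + \frac{648}{3341} = -20826 + \frac{648}{3341} = - \frac{69579018}{3341}$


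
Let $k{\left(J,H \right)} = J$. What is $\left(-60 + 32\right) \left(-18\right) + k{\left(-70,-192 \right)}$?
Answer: $434$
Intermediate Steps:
$\left(-60 + 32\right) \left(-18\right) + k{\left(-70,-192 \right)} = \left(-60 + 32\right) \left(-18\right) - 70 = \left(-28\right) \left(-18\right) - 70 = 504 - 70 = 434$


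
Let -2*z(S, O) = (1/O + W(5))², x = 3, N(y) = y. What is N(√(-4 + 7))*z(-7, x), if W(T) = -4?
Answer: -121*√3/18 ≈ -11.643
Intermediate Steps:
z(S, O) = -(-4 + 1/O)²/2 (z(S, O) = -(1/O - 4)²/2 = -(-4 + 1/O)²/2)
N(√(-4 + 7))*z(-7, x) = √(-4 + 7)*(-½*(-1 + 4*3)²/3²) = √3*(-½*⅑*(-1 + 12)²) = √3*(-½*⅑*11²) = √3*(-½*⅑*121) = √3*(-121/18) = -121*√3/18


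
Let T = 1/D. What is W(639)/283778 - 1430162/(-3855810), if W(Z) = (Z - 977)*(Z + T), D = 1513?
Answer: -161489262475943/413878899480585 ≈ -0.39018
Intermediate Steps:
T = 1/1513 ≈ 0.00066094
W(Z) = (-977 + Z)*(1/1513 + Z) (W(Z) = (Z - 977)*(Z + 1/1513) = (-977 + Z)*(1/1513 + Z))
W(639)/283778 - 1430162/(-3855810) = (-977/1513 + 639² - 1478200/1513*639)/283778 - 1430162/(-3855810) = (-977/1513 + 408321 - 944569800/1513)*(1/283778) - 1430162*(-1/3855810) = -326781104/1513*1/283778 + 715081/1927905 = -163390552/214678057 + 715081/1927905 = -161489262475943/413878899480585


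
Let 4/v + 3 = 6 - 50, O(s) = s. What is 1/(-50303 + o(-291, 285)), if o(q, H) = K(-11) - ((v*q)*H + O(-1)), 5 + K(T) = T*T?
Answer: -47/2690482 ≈ -1.7469e-5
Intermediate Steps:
K(T) = -5 + T**2 (K(T) = -5 + T*T = -5 + T**2)
v = -4/47 (v = 4/(-3 + (6 - 50)) = 4/(-3 - 44) = 4/(-47) = 4*(-1/47) = -4/47 ≈ -0.085106)
o(q, H) = 117 + 4*H*q/47 (o(q, H) = (-5 + (-11)**2) - ((-4*q/47)*H - 1) = (-5 + 121) - (-4*H*q/47 - 1) = 116 - (-1 - 4*H*q/47) = 116 + (1 + 4*H*q/47) = 117 + 4*H*q/47)
1/(-50303 + o(-291, 285)) = 1/(-50303 + (117 + (4/47)*285*(-291))) = 1/(-50303 + (117 - 331740/47)) = 1/(-50303 - 326241/47) = 1/(-2690482/47) = -47/2690482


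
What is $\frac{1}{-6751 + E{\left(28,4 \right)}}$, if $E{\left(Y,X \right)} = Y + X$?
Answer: $- \frac{1}{6719} \approx -0.00014883$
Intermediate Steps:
$E{\left(Y,X \right)} = X + Y$
$\frac{1}{-6751 + E{\left(28,4 \right)}} = \frac{1}{-6751 + \left(4 + 28\right)} = \frac{1}{-6751 + 32} = \frac{1}{-6719} = - \frac{1}{6719}$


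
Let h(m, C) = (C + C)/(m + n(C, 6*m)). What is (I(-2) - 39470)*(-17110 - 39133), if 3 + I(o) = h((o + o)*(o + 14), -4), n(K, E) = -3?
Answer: 113223626945/51 ≈ 2.2201e+9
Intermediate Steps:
h(m, C) = 2*C/(-3 + m) (h(m, C) = (C + C)/(m - 3) = (2*C)/(-3 + m) = 2*C/(-3 + m))
I(o) = -3 - 8/(-3 + 2*o*(14 + o)) (I(o) = -3 + 2*(-4)/(-3 + (o + o)*(o + 14)) = -3 + 2*(-4)/(-3 + (2*o)*(14 + o)) = -3 + 2*(-4)/(-3 + 2*o*(14 + o)) = -3 - 8/(-3 + 2*o*(14 + o)))
(I(-2) - 39470)*(-17110 - 39133) = ((1 - 6*(-2)*(14 - 2))/(-3 + 2*(-2)*(14 - 2)) - 39470)*(-17110 - 39133) = ((1 - 6*(-2)*12)/(-3 + 2*(-2)*12) - 39470)*(-56243) = ((1 + 144)/(-3 - 48) - 39470)*(-56243) = (145/(-51) - 39470)*(-56243) = (-1/51*145 - 39470)*(-56243) = (-145/51 - 39470)*(-56243) = -2013115/51*(-56243) = 113223626945/51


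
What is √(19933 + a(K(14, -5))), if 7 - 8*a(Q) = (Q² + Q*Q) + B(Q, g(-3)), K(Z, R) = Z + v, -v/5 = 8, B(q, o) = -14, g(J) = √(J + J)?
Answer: √316266/4 ≈ 140.59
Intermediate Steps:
g(J) = √2*√J (g(J) = √(2*J) = √2*√J)
v = -40 (v = -5*8 = -40)
K(Z, R) = -40 + Z (K(Z, R) = Z - 40 = -40 + Z)
a(Q) = 21/8 - Q²/4 (a(Q) = 7/8 - ((Q² + Q*Q) - 14)/8 = 7/8 - ((Q² + Q²) - 14)/8 = 7/8 - (2*Q² - 14)/8 = 7/8 - (-14 + 2*Q²)/8 = 7/8 + (7/4 - Q²/4) = 21/8 - Q²/4)
√(19933 + a(K(14, -5))) = √(19933 + (21/8 - (-40 + 14)²/4)) = √(19933 + (21/8 - ¼*(-26)²)) = √(19933 + (21/8 - ¼*676)) = √(19933 + (21/8 - 169)) = √(19933 - 1331/8) = √(158133/8) = √316266/4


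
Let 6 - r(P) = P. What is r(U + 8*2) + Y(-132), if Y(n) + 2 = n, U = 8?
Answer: -152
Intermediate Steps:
Y(n) = -2 + n
r(P) = 6 - P
r(U + 8*2) + Y(-132) = (6 - (8 + 8*2)) + (-2 - 132) = (6 - (8 + 16)) - 134 = (6 - 1*24) - 134 = (6 - 24) - 134 = -18 - 134 = -152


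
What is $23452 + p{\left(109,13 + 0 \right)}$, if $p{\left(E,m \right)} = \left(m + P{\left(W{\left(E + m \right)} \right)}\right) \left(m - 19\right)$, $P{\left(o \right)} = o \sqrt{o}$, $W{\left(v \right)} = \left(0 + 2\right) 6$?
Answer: $23374 - 144 \sqrt{3} \approx 23125.0$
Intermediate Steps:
$W{\left(v \right)} = 12$ ($W{\left(v \right)} = 2 \cdot 6 = 12$)
$P{\left(o \right)} = o^{\frac{3}{2}}$
$p{\left(E,m \right)} = \left(-19 + m\right) \left(m + 24 \sqrt{3}\right)$ ($p{\left(E,m \right)} = \left(m + 12^{\frac{3}{2}}\right) \left(m - 19\right) = \left(m + 24 \sqrt{3}\right) \left(-19 + m\right) = \left(-19 + m\right) \left(m + 24 \sqrt{3}\right)$)
$23452 + p{\left(109,13 + 0 \right)} = 23452 - \left(- \left(13 + 0\right)^{2} + 19 \left(13 + 0\right) + 456 \sqrt{3} - 24 \left(13 + 0\right) \sqrt{3}\right) = 23452 + \left(13^{2} - 456 \sqrt{3} - 247 + 24 \cdot 13 \sqrt{3}\right) = 23452 + \left(169 - 456 \sqrt{3} - 247 + 312 \sqrt{3}\right) = 23452 - \left(78 + 144 \sqrt{3}\right) = 23374 - 144 \sqrt{3}$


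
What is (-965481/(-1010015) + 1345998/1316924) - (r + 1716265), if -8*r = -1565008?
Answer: -1271514215500359423/665056496930 ≈ -1.9119e+6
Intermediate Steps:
r = 195626 (r = -1/8*(-1565008) = 195626)
(-965481/(-1010015) + 1345998/1316924) - (r + 1716265) = (-965481/(-1010015) + 1345998/1316924) - (195626 + 1716265) = (-965481*(-1/1010015) + 1345998*(1/1316924)) - 1*1911891 = (965481/1010015 + 672999/658462) - 1911891 = 1315471635207/665056496930 - 1911891 = -1271514215500359423/665056496930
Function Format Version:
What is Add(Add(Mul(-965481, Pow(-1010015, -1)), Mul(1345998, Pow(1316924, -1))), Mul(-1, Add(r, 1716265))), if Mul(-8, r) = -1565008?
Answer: Rational(-1271514215500359423, 665056496930) ≈ -1.9119e+6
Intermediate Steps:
r = 195626 (r = Mul(Rational(-1, 8), -1565008) = 195626)
Add(Add(Mul(-965481, Pow(-1010015, -1)), Mul(1345998, Pow(1316924, -1))), Mul(-1, Add(r, 1716265))) = Add(Add(Mul(-965481, Pow(-1010015, -1)), Mul(1345998, Pow(1316924, -1))), Mul(-1, Add(195626, 1716265))) = Add(Add(Mul(-965481, Rational(-1, 1010015)), Mul(1345998, Rational(1, 1316924))), Mul(-1, 1911891)) = Add(Add(Rational(965481, 1010015), Rational(672999, 658462)), -1911891) = Add(Rational(1315471635207, 665056496930), -1911891) = Rational(-1271514215500359423, 665056496930)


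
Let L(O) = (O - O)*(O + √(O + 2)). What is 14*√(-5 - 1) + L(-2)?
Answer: 14*I*√6 ≈ 34.293*I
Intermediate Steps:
L(O) = 0 (L(O) = 0*(O + √(2 + O)) = 0)
14*√(-5 - 1) + L(-2) = 14*√(-5 - 1) + 0 = 14*√(-6) + 0 = 14*(I*√6) + 0 = 14*I*√6 + 0 = 14*I*√6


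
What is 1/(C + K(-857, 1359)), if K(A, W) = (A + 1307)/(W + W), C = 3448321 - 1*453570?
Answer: 151/452207426 ≈ 3.3392e-7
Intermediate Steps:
C = 2994751 (C = 3448321 - 453570 = 2994751)
K(A, W) = (1307 + A)/(2*W) (K(A, W) = (1307 + A)/((2*W)) = (1307 + A)*(1/(2*W)) = (1307 + A)/(2*W))
1/(C + K(-857, 1359)) = 1/(2994751 + (1/2)*(1307 - 857)/1359) = 1/(2994751 + (1/2)*(1/1359)*450) = 1/(2994751 + 25/151) = 1/(452207426/151) = 151/452207426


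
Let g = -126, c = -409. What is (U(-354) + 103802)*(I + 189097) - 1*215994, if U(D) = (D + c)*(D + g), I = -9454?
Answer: 84439539012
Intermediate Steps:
U(D) = (-409 + D)*(-126 + D) (U(D) = (D - 409)*(D - 126) = (-409 + D)*(-126 + D))
(U(-354) + 103802)*(I + 189097) - 1*215994 = ((51534 + (-354)² - 535*(-354)) + 103802)*(-9454 + 189097) - 1*215994 = ((51534 + 125316 + 189390) + 103802)*179643 - 215994 = (366240 + 103802)*179643 - 215994 = 470042*179643 - 215994 = 84439755006 - 215994 = 84439539012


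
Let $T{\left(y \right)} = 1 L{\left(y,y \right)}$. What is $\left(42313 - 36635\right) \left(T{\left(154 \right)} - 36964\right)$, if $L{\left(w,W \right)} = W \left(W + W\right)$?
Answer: $59437304$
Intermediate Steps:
$L{\left(w,W \right)} = 2 W^{2}$ ($L{\left(w,W \right)} = W 2 W = 2 W^{2}$)
$T{\left(y \right)} = 2 y^{2}$ ($T{\left(y \right)} = 1 \cdot 2 y^{2} = 2 y^{2}$)
$\left(42313 - 36635\right) \left(T{\left(154 \right)} - 36964\right) = \left(42313 - 36635\right) \left(2 \cdot 154^{2} - 36964\right) = 5678 \left(2 \cdot 23716 - 36964\right) = 5678 \left(47432 - 36964\right) = 5678 \cdot 10468 = 59437304$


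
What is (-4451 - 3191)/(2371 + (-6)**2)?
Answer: -7642/2407 ≈ -3.1749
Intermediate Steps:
(-4451 - 3191)/(2371 + (-6)**2) = -7642/(2371 + 36) = -7642/2407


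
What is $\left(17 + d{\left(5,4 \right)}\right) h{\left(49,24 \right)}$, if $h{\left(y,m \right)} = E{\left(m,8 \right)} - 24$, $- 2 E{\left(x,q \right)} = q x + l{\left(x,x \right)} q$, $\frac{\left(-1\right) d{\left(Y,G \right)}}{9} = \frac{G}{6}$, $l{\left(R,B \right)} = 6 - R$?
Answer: $-528$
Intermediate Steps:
$d{\left(Y,G \right)} = - \frac{3 G}{2}$ ($d{\left(Y,G \right)} = - 9 \frac{G}{6} = - \frac{3 G}{2}$)
$E{\left(x,q \right)} = - \frac{q x}{2} - \frac{q \left(6 - x\right)}{2}$ ($E{\left(x,q \right)} = - \frac{q x + \left(6 - x\right) q}{2} = - \frac{q x + q \left(6 - x\right)}{2} = - \frac{q x}{2} - \frac{q \left(6 - x\right)}{2}$)
$h{\left(y,m \right)} = -48$ ($h{\left(y,m \right)} = \left(-3\right) 8 - 24 = -24 - 24 = -48$)
$\left(17 + d{\left(5,4 \right)}\right) h{\left(49,24 \right)} = \left(17 - 6\right) \left(-48\right) = 11 \left(-48\right) = -528$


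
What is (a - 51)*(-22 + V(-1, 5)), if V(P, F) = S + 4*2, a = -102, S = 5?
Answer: 1377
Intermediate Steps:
V(P, F) = 13 (V(P, F) = 5 + 4*2 = 5 + 8 = 13)
(a - 51)*(-22 + V(-1, 5)) = (-102 - 51)*(-22 + 13) = -153*(-9) = 1377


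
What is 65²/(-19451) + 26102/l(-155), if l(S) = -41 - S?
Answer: 253614176/1108707 ≈ 228.75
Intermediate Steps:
65²/(-19451) + 26102/l(-155) = 65²/(-19451) + 26102/(-41 - 1*(-155)) = 4225*(-1/19451) + 26102/(-41 + 155) = -4225/19451 + 26102/114 = -4225/19451 + 26102*(1/114) = -4225/19451 + 13051/57 = 253614176/1108707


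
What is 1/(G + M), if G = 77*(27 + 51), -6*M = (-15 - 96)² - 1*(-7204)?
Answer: 6/16511 ≈ 0.00036339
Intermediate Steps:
M = -19525/6 (M = -((-15 - 96)² - 1*(-7204))/6 = -((-111)² + 7204)/6 = -(12321 + 7204)/6 = -⅙*19525 = -19525/6 ≈ -3254.2)
G = 6006 (G = 77*78 = 6006)
1/(G + M) = 1/(6006 - 19525/6) = 1/(16511/6) = 6/16511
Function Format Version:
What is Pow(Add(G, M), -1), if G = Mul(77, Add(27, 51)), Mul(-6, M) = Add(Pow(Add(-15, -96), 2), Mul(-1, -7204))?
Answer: Rational(6, 16511) ≈ 0.00036339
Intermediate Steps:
M = Rational(-19525, 6) (M = Mul(Rational(-1, 6), Add(Pow(Add(-15, -96), 2), Mul(-1, -7204))) = Mul(Rational(-1, 6), Add(Pow(-111, 2), 7204)) = Mul(Rational(-1, 6), Add(12321, 7204)) = Mul(Rational(-1, 6), 19525) = Rational(-19525, 6) ≈ -3254.2)
G = 6006 (G = Mul(77, 78) = 6006)
Pow(Add(G, M), -1) = Pow(Add(6006, Rational(-19525, 6)), -1) = Pow(Rational(16511, 6), -1) = Rational(6, 16511)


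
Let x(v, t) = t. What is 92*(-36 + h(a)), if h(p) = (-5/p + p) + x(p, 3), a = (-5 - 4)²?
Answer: 357236/81 ≈ 4410.3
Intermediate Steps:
a = 81 (a = (-9)² = 81)
h(p) = 3 + p - 5/p (h(p) = (-5/p + p) + 3 = (p - 5/p) + 3 = 3 + p - 5/p)
92*(-36 + h(a)) = 92*(-36 + (3 + 81 - 5/81)) = 92*(-36 + 6799/81) = 92*(3883/81) = 357236/81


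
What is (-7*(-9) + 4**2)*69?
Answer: 5451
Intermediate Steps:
(-7*(-9) + 4**2)*69 = (63 + 16)*69 = 79*69 = 5451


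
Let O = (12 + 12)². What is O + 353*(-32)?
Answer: -10720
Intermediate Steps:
O = 576 (O = 24² = 576)
O + 353*(-32) = 576 + 353*(-32) = 576 - 11296 = -10720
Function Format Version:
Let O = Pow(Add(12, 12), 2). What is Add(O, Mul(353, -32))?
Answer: -10720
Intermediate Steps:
O = 576 (O = Pow(24, 2) = 576)
Add(O, Mul(353, -32)) = Add(576, Mul(353, -32)) = Add(576, -11296) = -10720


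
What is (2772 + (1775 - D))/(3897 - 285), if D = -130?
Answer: 1559/1204 ≈ 1.2949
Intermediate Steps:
(2772 + (1775 - D))/(3897 - 285) = (2772 + (1775 - 1*(-130)))/(3897 - 285) = (2772 + (1775 + 130))/3612 = (2772 + 1905)*(1/3612) = 4677*(1/3612) = 1559/1204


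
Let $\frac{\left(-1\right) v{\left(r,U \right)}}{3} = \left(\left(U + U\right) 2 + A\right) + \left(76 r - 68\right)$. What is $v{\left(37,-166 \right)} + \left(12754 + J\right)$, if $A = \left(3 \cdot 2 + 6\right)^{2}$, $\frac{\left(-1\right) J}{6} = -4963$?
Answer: $35860$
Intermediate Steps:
$J = 29778$ ($J = \left(-6\right) \left(-4963\right) = 29778$)
$A = 144$ ($A = \left(6 + 6\right)^{2} = 12^{2} = 144$)
$v{\left(r,U \right)} = -228 - 228 r - 12 U$ ($v{\left(r,U \right)} = - 3 \left(\left(\left(U + U\right) 2 + 144\right) + \left(76 r - 68\right)\right) = - 3 \left(\left(2 U 2 + 144\right) + \left(-68 + 76 r\right)\right) = - 3 \left(\left(4 U + 144\right) + \left(-68 + 76 r\right)\right) = - 3 \left(\left(144 + 4 U\right) + \left(-68 + 76 r\right)\right) = - 3 \left(76 + 4 U + 76 r\right) = -228 - 228 r - 12 U$)
$v{\left(37,-166 \right)} + \left(12754 + J\right) = \left(-228 - 8436 - -1992\right) + \left(12754 + 29778\right) = \left(-228 - 8436 + 1992\right) + 42532 = -6672 + 42532 = 35860$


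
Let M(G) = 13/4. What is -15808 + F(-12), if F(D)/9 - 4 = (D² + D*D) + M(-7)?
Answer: -52603/4 ≈ -13151.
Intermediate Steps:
M(G) = 13/4 (M(G) = 13*(¼) = 13/4)
F(D) = 261/4 + 18*D² (F(D) = 36 + 9*((D² + D*D) + 13/4) = 36 + 9*((D² + D²) + 13/4) = 36 + 9*(2*D² + 13/4) = 36 + 9*(13/4 + 2*D²) = 36 + (117/4 + 18*D²) = 261/4 + 18*D²)
-15808 + F(-12) = -15808 + (261/4 + 18*(-12)²) = -15808 + (261/4 + 18*144) = -15808 + (261/4 + 2592) = -15808 + 10629/4 = -52603/4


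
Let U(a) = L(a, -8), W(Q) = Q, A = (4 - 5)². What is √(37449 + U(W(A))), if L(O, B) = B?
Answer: √37441 ≈ 193.50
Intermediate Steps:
A = 1 (A = (-1)² = 1)
U(a) = -8
√(37449 + U(W(A))) = √(37449 - 8) = √37441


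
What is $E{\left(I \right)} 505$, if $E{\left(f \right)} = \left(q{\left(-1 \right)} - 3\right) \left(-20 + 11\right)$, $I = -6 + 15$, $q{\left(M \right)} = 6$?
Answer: $-13635$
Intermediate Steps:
$I = 9$
$E{\left(f \right)} = -27$ ($E{\left(f \right)} = \left(6 - 3\right) \left(-20 + 11\right) = 3 \left(-9\right) = -27$)
$E{\left(I \right)} 505 = \left(-27\right) 505 = -13635$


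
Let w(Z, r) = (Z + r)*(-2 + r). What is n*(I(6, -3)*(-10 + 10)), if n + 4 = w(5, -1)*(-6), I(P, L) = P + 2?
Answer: 0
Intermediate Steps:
w(Z, r) = (-2 + r)*(Z + r)
I(P, L) = 2 + P
n = 68 (n = -4 + ((-1)**2 - 2*5 - 2*(-1) + 5*(-1))*(-6) = -4 + (1 - 10 + 2 - 5)*(-6) = -4 - 12*(-6) = -4 + 72 = 68)
n*(I(6, -3)*(-10 + 10)) = 68*((2 + 6)*(-10 + 10)) = 68*(8*0) = 68*0 = 0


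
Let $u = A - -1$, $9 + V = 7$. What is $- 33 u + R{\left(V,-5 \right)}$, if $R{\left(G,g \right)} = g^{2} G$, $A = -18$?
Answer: $511$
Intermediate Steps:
$V = -2$ ($V = -9 + 7 = -2$)
$R{\left(G,g \right)} = G g^{2}$
$u = -17$ ($u = -18 - -1 = -18 + 1 = -17$)
$- 33 u + R{\left(V,-5 \right)} = \left(-33\right) \left(-17\right) - 2 \left(-5\right)^{2} = 561 - 50 = 511$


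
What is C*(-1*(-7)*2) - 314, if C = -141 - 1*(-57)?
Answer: -1490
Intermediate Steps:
C = -84 (C = -141 + 57 = -84)
C*(-1*(-7)*2) - 314 = -84*(-1*(-7))*2 - 314 = -588*2 - 314 = -84*14 - 314 = -1176 - 314 = -1490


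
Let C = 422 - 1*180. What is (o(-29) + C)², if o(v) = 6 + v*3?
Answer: 25921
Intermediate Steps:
o(v) = 6 + 3*v
C = 242 (C = 422 - 180 = 242)
(o(-29) + C)² = ((6 + 3*(-29)) + 242)² = ((6 - 87) + 242)² = (-81 + 242)² = 161² = 25921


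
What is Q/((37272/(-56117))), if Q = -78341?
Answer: 4396261897/37272 ≈ 1.1795e+5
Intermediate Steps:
Q/((37272/(-56117))) = -78341/(37272/(-56117)) = -78341/(37272*(-1/56117)) = -78341/(-37272/56117) = -78341*(-56117/37272) = 4396261897/37272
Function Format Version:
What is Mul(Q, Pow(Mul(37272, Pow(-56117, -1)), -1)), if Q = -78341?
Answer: Rational(4396261897, 37272) ≈ 1.1795e+5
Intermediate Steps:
Mul(Q, Pow(Mul(37272, Pow(-56117, -1)), -1)) = Mul(-78341, Pow(Mul(37272, Pow(-56117, -1)), -1)) = Mul(-78341, Pow(Mul(37272, Rational(-1, 56117)), -1)) = Mul(-78341, Pow(Rational(-37272, 56117), -1)) = Mul(-78341, Rational(-56117, 37272)) = Rational(4396261897, 37272)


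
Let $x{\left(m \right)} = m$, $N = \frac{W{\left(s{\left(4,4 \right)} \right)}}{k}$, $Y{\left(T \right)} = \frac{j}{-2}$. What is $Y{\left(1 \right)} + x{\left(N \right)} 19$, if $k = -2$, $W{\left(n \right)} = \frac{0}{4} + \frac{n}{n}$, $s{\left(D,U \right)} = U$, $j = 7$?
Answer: $-13$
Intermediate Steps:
$Y{\left(T \right)} = - \frac{7}{2}$ ($Y{\left(T \right)} = \frac{7}{-2} = 7 \left(- \frac{1}{2}\right) = - \frac{7}{2}$)
$W{\left(n \right)} = 1$ ($W{\left(n \right)} = 0 \cdot \frac{1}{4} + 1 = 0 + 1 = 1$)
$N = - \frac{1}{2}$ ($N = 1 \frac{1}{-2} = 1 \left(- \frac{1}{2}\right) = - \frac{1}{2} \approx -0.5$)
$Y{\left(1 \right)} + x{\left(N \right)} 19 = - \frac{7}{2} - \frac{19}{2} = -13$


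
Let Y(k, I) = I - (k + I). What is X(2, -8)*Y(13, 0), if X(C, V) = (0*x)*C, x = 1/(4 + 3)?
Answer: 0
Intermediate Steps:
x = 1/7 ≈ 0.14286
Y(k, I) = -k (Y(k, I) = I - (I + k) = I + (-I - k) = -k)
X(C, V) = 0 (X(C, V) = (0*(1/7))*C = 0*C = 0)
X(2, -8)*Y(13, 0) = 0*(-1*13) = 0*(-13) = 0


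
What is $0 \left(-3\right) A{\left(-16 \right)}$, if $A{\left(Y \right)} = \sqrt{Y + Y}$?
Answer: $0$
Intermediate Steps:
$A{\left(Y \right)} = \sqrt{2} \sqrt{Y}$ ($A{\left(Y \right)} = \sqrt{2 Y} = \sqrt{2} \sqrt{Y}$)
$0 \left(-3\right) A{\left(-16 \right)} = 0 \left(-3\right) \sqrt{2} \sqrt{-16} = 0 \sqrt{2} \cdot 4 i = 0 \cdot 4 i \sqrt{2} = 0$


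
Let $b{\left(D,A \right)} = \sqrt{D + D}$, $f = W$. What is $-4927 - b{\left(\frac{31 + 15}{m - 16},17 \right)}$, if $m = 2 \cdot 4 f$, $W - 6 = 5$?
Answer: $-4927 - \frac{\sqrt{46}}{6} \approx -4928.1$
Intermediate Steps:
$W = 11$ ($W = 6 + 5 = 11$)
$f = 11$
$m = 88$ ($m = 2 \cdot 4 \cdot 11 = 8 \cdot 11 = 88$)
$b{\left(D,A \right)} = \sqrt{2} \sqrt{D}$ ($b{\left(D,A \right)} = \sqrt{2 D} = \sqrt{2} \sqrt{D}$)
$-4927 - b{\left(\frac{31 + 15}{m - 16},17 \right)} = -4927 - \sqrt{2} \sqrt{\frac{31 + 15}{88 - 16}} = -4927 - \sqrt{2} \sqrt{\frac{46}{72}} = -4927 - \sqrt{2} \sqrt{46 \cdot \frac{1}{72}} = -4927 - \sqrt{2} \sqrt{\frac{23}{36}} = -4927 - \sqrt{2} \frac{\sqrt{23}}{6} = -4927 - \frac{\sqrt{46}}{6}$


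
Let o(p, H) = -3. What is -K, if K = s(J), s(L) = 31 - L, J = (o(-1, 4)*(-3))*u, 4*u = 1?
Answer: -115/4 ≈ -28.750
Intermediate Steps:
u = ¼ (u = (¼)*1 = ¼ ≈ 0.25000)
J = 9/4 (J = -3*(-3)*(¼) = 9*(¼) = 9/4 ≈ 2.2500)
K = 115/4 (K = 31 - 1*9/4 = 31 - 9/4 = 115/4 ≈ 28.750)
-K = -1*115/4 = -115/4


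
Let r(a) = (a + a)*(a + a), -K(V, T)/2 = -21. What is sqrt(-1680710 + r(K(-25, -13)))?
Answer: I*sqrt(1673654) ≈ 1293.7*I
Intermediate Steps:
K(V, T) = 42 (K(V, T) = -2*(-21) = 42)
r(a) = 4*a**2 (r(a) = (2*a)*(2*a) = 4*a**2)
sqrt(-1680710 + r(K(-25, -13))) = sqrt(-1680710 + 4*42**2) = sqrt(-1680710 + 4*1764) = sqrt(-1680710 + 7056) = sqrt(-1673654) = I*sqrt(1673654)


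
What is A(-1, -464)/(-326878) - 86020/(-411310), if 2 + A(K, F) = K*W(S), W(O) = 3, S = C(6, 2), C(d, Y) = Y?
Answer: 2812010211/13444819018 ≈ 0.20915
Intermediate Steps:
S = 2
A(K, F) = -2 + 3*K (A(K, F) = -2 + K*3 = -2 + 3*K)
A(-1, -464)/(-326878) - 86020/(-411310) = (-2 + 3*(-1))/(-326878) - 86020/(-411310) = (-2 - 3)*(-1/326878) - 86020*(-1/411310) = -5*(-1/326878) + 8602/41131 = 5/326878 + 8602/41131 = 2812010211/13444819018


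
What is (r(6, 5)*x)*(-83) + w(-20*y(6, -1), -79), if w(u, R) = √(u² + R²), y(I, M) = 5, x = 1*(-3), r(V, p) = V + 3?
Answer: 2241 + √16241 ≈ 2368.4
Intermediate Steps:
r(V, p) = 3 + V
x = -3
w(u, R) = √(R² + u²)
(r(6, 5)*x)*(-83) + w(-20*y(6, -1), -79) = ((3 + 6)*(-3))*(-83) + √((-79)² + (-20*5)²) = (9*(-3))*(-83) + √(6241 + (-100)²) = -27*(-83) + √(6241 + 10000) = 2241 + √16241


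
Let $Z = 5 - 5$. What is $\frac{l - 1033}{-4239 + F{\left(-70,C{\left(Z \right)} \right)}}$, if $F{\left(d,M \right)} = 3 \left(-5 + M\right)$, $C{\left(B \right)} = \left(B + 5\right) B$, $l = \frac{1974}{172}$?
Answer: $\frac{87851}{365844} \approx 0.24013$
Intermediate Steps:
$l = \frac{987}{86}$ ($l = 1974 \cdot \frac{1}{172} = \frac{987}{86} \approx 11.477$)
$Z = 0$ ($Z = 5 - 5 = 0$)
$C{\left(B \right)} = B \left(5 + B\right)$ ($C{\left(B \right)} = \left(5 + B\right) B = B \left(5 + B\right)$)
$F{\left(d,M \right)} = -15 + 3 M$
$\frac{l - 1033}{-4239 + F{\left(-70,C{\left(Z \right)} \right)}} = \frac{\frac{987}{86} - 1033}{-4239 - \left(15 - 3 \cdot 0 \left(5 + 0\right)\right)} = - \frac{87851}{86 \left(-4239 - \left(15 - 3 \cdot 0 \cdot 5\right)\right)} = - \frac{87851}{86 \left(-4239 + \left(-15 + 3 \cdot 0\right)\right)} = - \frac{87851}{86 \left(-4239 + \left(-15 + 0\right)\right)} = - \frac{87851}{86 \left(-4239 - 15\right)} = - \frac{87851}{86 \left(-4254\right)} = \left(- \frac{87851}{86}\right) \left(- \frac{1}{4254}\right) = \frac{87851}{365844}$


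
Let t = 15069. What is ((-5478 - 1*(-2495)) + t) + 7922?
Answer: 20008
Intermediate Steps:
((-5478 - 1*(-2495)) + t) + 7922 = ((-5478 - 1*(-2495)) + 15069) + 7922 = ((-5478 + 2495) + 15069) + 7922 = (-2983 + 15069) + 7922 = 12086 + 7922 = 20008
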